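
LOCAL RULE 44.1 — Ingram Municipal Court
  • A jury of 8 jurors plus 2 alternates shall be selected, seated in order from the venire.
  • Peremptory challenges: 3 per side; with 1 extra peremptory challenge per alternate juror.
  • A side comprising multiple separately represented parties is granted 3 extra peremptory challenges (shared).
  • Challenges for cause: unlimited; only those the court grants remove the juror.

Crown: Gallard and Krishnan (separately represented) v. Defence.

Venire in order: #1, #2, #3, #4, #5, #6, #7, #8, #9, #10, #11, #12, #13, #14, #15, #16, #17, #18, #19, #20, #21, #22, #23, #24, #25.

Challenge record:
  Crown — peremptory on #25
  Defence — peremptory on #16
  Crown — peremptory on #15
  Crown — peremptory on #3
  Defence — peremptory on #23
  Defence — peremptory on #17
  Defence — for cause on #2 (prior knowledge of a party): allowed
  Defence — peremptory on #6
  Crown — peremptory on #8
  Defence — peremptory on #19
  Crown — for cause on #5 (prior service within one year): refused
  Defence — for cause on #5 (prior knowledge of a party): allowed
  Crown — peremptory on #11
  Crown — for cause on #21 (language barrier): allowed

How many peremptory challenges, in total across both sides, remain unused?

3

Crown allotment: 3 base + 1 × 2 alternates + 3 multi-party = 8. Defence allotment: 3 base + 1 × 2 alternates = 5.
Crown peremptories used: #25, #15, #3, #8, #11 — 5 (for-cause on #5, #21 don't count).
Defence peremptories used: #16, #23, #17, #6, #19 — 5 (for-cause on #2, #5 don't count).
Remaining: (8 − 5) + (5 − 5) = 3.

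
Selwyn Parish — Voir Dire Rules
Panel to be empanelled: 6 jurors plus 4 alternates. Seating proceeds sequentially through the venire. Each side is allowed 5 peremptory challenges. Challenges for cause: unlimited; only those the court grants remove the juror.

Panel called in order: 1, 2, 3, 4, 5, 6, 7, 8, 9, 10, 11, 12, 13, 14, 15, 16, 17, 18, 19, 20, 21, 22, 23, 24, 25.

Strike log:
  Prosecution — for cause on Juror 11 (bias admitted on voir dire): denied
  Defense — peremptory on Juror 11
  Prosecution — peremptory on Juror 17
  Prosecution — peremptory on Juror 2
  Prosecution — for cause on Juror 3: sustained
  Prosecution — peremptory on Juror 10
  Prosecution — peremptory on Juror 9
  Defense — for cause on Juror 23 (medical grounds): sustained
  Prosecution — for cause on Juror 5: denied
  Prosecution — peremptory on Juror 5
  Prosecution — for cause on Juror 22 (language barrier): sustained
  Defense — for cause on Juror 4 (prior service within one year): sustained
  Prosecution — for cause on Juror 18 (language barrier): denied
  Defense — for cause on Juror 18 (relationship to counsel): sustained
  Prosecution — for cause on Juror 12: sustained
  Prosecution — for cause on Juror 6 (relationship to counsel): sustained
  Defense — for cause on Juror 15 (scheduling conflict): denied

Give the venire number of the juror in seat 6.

Removed: #2, #3, #4, #5, #6, #9, #10, #11, #12, #17, #18, #22, #23. (#15 stays — for-cause denied.)
Seating in order: seats 1–6 → #1, #7, #8, #13, #14, #15; alternates → #16, #19, #20, #21.
So seat 6 is #15.

15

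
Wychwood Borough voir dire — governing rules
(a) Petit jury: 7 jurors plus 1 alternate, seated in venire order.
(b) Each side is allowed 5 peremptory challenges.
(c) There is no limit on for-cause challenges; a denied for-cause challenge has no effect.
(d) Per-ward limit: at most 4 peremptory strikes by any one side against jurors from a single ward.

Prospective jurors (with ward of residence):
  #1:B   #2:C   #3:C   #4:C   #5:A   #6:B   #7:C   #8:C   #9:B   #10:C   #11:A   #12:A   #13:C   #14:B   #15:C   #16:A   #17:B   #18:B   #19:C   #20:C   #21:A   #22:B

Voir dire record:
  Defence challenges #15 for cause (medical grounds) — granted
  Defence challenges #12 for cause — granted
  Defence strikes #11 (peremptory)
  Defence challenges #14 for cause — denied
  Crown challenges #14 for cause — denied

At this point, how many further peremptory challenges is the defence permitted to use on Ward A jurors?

3

Defence peremptories so far: #11 — 1 of 5 used, 4 left overall.
Against Ward A: #11 — 1 used; per-ward cap 4 leaves 3.
Binding limit: min(4, 3) = 3.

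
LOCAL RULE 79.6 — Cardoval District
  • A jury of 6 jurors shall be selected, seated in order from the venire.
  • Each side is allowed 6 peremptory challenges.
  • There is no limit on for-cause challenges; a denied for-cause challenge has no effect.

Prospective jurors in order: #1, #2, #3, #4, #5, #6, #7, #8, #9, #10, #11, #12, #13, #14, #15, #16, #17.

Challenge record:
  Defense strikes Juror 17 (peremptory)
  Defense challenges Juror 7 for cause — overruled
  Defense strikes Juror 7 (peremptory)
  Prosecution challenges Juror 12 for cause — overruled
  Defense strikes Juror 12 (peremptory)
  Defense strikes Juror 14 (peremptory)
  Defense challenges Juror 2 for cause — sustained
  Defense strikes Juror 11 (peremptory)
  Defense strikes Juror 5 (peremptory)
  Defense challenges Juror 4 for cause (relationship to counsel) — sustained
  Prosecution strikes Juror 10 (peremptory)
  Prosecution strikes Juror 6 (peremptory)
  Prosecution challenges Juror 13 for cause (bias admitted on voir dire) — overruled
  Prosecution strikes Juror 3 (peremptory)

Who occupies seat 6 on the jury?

16

Removed: #2, #3, #4, #5, #6, #7, #10, #11, #12, #14, #17. (#13 stays — for-cause denied.)
Seating in order: seats 1–6 → #1, #8, #9, #13, #15, #16.
So seat 6 is #16.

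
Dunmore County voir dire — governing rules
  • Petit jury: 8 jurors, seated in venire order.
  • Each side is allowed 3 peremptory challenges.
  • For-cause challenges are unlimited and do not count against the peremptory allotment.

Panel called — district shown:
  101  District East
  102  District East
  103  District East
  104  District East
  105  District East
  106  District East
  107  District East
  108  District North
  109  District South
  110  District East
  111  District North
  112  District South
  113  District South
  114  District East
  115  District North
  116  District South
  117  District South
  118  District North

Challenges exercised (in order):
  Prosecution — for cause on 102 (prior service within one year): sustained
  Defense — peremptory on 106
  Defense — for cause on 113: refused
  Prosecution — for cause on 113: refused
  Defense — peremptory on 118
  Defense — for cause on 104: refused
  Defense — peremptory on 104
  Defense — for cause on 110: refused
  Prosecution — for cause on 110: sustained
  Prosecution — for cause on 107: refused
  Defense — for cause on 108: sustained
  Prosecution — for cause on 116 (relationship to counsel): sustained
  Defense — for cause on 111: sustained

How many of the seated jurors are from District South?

Removed: #102, #104, #106, #108, #110, #111, #116, #118.
Seated jurors 1–8: #101, #103, #105, #107, #109, #112, #113, #114.
Of those, in District South: #109, #112, #113 → 3.

3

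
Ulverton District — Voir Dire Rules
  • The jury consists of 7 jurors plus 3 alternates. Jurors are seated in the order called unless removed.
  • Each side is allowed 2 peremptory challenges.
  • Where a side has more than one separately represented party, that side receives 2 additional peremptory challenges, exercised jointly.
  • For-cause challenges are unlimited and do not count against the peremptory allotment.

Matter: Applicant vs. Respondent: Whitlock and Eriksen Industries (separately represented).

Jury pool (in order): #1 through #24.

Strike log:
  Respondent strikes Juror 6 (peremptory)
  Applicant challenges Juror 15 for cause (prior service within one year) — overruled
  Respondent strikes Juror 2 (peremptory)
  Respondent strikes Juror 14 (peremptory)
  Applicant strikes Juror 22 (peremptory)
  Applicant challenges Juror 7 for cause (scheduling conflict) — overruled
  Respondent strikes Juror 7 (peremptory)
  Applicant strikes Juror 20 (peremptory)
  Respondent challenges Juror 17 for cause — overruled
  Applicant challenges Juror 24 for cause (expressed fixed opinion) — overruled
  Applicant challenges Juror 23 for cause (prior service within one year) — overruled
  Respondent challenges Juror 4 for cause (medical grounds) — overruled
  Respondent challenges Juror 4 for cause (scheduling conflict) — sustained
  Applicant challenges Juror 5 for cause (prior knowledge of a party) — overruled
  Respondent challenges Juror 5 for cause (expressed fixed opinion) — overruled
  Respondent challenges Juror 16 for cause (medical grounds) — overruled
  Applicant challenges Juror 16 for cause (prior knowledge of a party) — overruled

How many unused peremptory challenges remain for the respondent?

Respondent allotment: 2 base + 2 multi-party = 4.
Respondent peremptories used: #6, #2, #14, #7 — 4 (for-cause on #17, #4, #4, #5, #16 don't count).
Remaining: 4 − 4 = 0.

0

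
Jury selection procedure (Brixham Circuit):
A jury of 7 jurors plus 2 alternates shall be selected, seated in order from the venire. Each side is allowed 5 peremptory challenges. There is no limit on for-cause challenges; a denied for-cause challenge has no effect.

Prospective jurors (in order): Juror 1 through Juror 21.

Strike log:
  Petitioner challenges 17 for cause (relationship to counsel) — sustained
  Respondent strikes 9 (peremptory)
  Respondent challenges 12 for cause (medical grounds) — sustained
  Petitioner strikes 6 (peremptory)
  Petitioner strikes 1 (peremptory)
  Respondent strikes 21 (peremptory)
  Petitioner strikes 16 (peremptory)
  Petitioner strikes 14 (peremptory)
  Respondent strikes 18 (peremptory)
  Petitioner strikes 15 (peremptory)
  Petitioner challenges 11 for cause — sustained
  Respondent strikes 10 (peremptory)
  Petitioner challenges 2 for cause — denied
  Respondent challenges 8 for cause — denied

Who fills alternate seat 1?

19

Removed: #1, #6, #9, #10, #11, #12, #14, #15, #16, #17, #18, #21. (#2, #8 stay — for-cause denied.)
Seating in order: seats 1–7 → #2, #3, #4, #5, #7, #8, #13; alternates → #19, #20.
So alternate 1 is #19.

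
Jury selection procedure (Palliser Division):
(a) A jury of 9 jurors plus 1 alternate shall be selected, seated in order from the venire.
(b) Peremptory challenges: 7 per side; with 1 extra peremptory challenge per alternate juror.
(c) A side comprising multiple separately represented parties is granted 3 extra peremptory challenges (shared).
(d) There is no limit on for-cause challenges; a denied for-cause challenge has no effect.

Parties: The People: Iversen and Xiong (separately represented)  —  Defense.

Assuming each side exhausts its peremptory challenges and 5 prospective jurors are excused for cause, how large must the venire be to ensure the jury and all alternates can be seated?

Seats to fill: 9 + 1 alternates = 10.
Peremptories — The People: 7 + 1×1 + 3 = 11; Defense: 7 + 1×1 = 8; total 19.
For-cause removals: 5.
Minimum venire: 10 + 19 + 5 = 34.

34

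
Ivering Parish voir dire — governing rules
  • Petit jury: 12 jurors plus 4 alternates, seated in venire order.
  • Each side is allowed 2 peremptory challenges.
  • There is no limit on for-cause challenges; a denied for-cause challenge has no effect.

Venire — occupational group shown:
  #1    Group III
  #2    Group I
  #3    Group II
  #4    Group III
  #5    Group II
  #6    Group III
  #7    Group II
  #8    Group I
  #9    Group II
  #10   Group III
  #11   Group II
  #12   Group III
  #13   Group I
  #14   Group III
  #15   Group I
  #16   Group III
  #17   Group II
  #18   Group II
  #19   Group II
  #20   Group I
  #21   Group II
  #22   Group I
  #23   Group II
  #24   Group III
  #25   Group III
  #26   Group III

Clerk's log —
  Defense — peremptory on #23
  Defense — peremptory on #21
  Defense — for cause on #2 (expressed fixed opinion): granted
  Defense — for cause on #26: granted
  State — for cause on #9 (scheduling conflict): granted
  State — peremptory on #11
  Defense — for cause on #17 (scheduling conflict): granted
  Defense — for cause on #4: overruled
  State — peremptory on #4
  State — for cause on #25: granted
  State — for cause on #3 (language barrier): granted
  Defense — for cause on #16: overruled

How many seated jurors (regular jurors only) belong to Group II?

3

Removed: #2, #3, #4, #9, #11, #17, #21, #23, #25, #26.
Seated jurors 1–12: #1, #5, #6, #7, #8, #10, #12, #13, #14, #15, #16, #18 (alternates #19, #20, #22, #24 not counted).
Of those, in Group II: #5, #7, #18 → 3.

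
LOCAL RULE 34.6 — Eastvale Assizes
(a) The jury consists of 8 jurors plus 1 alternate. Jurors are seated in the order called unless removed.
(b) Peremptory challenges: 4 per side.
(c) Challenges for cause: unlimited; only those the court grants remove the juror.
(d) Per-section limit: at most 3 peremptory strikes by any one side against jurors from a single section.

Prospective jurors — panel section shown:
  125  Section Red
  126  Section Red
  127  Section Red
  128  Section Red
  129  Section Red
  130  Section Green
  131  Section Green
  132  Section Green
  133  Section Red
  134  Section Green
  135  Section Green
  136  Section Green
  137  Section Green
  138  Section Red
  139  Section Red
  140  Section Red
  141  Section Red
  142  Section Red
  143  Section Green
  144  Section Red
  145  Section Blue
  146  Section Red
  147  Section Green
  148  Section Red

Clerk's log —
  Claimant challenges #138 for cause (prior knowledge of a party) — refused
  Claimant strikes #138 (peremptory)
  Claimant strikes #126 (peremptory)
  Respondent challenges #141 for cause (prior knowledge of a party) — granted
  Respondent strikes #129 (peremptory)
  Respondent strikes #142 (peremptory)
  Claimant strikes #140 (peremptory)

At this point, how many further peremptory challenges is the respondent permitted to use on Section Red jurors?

1

Respondent peremptories so far: #129, #142 — 2 of 4 used, 2 left overall.
Against Section Red: #129, #142 — 2 used; per-section cap 3 leaves 1.
Binding limit: min(2, 1) = 1.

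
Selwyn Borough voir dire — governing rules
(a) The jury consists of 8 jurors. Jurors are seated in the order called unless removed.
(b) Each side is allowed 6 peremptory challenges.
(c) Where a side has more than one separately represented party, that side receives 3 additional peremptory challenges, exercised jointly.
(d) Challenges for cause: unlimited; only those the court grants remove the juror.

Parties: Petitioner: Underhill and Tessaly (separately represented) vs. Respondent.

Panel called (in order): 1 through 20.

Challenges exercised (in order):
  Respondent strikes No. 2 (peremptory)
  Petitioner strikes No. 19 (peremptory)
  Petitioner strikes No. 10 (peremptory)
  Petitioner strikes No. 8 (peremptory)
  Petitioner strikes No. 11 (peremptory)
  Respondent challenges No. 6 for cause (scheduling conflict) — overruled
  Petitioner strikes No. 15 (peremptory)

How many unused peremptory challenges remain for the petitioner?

Petitioner allotment: 6 base + 3 multi-party = 9.
Petitioner peremptories used: #19, #10, #8, #11, #15 — 5.
Remaining: 9 − 5 = 4.

4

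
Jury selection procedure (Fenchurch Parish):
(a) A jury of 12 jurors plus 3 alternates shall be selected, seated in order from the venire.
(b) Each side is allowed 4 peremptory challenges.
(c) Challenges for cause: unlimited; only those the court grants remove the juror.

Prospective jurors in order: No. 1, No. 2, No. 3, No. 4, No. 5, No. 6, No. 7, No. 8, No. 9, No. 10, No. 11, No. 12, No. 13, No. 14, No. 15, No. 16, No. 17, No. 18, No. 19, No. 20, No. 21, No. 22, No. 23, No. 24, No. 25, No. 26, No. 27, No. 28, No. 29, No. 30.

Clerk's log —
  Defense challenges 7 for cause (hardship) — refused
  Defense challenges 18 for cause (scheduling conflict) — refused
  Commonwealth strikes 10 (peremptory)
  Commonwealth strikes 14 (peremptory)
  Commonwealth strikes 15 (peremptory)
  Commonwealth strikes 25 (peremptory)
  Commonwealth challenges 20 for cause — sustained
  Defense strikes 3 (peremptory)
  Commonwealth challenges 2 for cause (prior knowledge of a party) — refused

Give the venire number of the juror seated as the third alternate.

Removed: #3, #10, #14, #15, #20, #25. (#2, #7, #18 stay — for-cause denied.)
Filling seats in venire order through position 15: #1, #2, #4, #5, #6, #7, #8, #9, #11, #12, #13, #16, #17, #18, #19.
So alternate 3 is #19.

19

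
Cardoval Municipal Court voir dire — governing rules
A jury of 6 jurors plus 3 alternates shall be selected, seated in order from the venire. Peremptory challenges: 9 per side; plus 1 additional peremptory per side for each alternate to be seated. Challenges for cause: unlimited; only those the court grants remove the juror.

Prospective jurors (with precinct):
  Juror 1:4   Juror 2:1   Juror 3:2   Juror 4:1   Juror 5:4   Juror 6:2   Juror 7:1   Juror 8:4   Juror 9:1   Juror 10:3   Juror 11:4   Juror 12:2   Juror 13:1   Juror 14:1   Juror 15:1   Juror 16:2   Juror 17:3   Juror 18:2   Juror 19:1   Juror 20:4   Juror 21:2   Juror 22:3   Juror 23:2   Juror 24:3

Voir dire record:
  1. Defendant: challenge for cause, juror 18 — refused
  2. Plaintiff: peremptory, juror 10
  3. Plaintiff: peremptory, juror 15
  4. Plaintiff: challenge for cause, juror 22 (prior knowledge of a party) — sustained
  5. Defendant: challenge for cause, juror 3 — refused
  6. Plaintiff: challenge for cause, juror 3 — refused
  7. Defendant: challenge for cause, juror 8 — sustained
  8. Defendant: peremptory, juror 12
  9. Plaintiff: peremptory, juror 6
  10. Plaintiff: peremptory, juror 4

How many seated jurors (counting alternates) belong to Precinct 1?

5

Removed: #4, #6, #8, #10, #12, #15, #22.
Seated (9 incl. alternates): #1, #2, #3, #5, #7, #9, #11, #13, #14.
Of those, in Precinct 1: #2, #7, #9, #13, #14 → 5.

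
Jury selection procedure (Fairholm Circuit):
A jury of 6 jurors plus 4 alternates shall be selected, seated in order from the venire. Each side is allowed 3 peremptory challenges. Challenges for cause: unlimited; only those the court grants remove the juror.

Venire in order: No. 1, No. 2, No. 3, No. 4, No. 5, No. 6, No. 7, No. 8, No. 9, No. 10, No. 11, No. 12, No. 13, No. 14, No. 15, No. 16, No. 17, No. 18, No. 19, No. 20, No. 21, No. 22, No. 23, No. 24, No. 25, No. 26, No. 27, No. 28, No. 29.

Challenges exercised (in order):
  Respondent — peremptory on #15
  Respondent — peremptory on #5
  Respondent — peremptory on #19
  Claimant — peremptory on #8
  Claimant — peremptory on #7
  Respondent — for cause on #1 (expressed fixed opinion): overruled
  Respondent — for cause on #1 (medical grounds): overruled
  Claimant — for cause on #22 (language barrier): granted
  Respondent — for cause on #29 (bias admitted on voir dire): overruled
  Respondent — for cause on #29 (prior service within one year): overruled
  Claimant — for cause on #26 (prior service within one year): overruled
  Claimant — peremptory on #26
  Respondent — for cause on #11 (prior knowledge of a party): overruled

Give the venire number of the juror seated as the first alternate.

10

Removed: #5, #7, #8, #15, #19, #22, #26. (#1, #11, #29 stay — for-cause denied.)
Filling seats in venire order through position 7: #1, #2, #3, #4, #6, #9, #10.
So alternate 1 is #10.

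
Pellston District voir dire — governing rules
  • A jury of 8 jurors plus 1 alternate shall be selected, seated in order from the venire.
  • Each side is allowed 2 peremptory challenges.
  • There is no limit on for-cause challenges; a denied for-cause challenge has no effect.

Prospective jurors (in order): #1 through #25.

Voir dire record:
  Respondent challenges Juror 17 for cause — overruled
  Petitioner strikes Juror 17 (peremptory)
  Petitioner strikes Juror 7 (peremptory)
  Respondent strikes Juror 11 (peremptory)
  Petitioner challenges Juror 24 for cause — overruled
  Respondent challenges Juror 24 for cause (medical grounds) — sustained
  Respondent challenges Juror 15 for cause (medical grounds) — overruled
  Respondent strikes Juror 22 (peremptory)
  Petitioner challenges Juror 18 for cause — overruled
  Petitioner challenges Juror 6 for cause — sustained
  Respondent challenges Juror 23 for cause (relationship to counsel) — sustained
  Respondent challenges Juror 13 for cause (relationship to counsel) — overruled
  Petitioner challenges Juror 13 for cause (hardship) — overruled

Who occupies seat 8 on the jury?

Removed: #6, #7, #11, #17, #22, #23, #24. (#13, #15, #18 stay — for-cause denied.)
Seating in order: seats 1–8 → #1, #2, #3, #4, #5, #8, #9, #10; alternates → #12.
So seat 8 is #10.

10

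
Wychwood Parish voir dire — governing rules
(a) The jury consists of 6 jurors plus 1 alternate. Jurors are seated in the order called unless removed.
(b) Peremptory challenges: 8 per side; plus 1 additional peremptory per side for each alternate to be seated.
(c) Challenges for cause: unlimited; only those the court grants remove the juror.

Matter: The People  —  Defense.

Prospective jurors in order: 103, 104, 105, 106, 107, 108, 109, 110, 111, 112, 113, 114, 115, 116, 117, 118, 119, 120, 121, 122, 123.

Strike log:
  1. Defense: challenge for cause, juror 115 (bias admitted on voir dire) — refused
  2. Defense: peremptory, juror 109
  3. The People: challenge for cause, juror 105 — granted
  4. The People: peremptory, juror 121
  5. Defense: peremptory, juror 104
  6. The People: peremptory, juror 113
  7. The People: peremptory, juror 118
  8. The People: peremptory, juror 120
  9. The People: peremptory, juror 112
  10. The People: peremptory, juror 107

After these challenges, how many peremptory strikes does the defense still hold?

Defense allotment: 8 base + 1 × 1 alternate = 9.
Defense peremptories used: #109, #104 — 2 (the for-cause on #115 doesn't count).
Remaining: 9 − 2 = 7.

7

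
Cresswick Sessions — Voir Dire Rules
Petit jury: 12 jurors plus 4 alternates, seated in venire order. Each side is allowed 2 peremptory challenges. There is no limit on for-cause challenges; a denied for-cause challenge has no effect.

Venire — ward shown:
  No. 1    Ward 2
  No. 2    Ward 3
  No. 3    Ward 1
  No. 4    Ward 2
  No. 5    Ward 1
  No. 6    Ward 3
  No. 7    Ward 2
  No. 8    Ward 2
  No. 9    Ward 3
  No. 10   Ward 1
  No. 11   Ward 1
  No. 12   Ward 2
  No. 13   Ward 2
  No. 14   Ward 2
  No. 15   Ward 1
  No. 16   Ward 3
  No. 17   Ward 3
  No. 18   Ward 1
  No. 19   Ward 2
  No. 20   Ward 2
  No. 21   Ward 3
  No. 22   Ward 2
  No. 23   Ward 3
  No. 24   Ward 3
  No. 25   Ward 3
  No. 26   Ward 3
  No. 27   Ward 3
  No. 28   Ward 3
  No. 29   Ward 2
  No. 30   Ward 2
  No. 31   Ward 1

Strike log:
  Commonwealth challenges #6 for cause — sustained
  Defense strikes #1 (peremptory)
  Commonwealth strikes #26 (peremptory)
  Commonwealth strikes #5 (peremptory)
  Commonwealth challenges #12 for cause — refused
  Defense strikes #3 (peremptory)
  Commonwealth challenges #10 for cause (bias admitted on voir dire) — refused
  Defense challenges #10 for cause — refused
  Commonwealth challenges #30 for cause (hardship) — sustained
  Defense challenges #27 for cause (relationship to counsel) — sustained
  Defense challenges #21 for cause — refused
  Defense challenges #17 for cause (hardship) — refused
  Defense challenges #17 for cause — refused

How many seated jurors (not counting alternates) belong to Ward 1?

Removed: #1, #3, #5, #6, #26, #27, #30.
Seated jurors 1–12: #2, #4, #7, #8, #9, #10, #11, #12, #13, #14, #15, #16 (alternates #17, #18, #19, #20 not counted).
Of those, in Ward 1: #10, #11, #15 → 3.

3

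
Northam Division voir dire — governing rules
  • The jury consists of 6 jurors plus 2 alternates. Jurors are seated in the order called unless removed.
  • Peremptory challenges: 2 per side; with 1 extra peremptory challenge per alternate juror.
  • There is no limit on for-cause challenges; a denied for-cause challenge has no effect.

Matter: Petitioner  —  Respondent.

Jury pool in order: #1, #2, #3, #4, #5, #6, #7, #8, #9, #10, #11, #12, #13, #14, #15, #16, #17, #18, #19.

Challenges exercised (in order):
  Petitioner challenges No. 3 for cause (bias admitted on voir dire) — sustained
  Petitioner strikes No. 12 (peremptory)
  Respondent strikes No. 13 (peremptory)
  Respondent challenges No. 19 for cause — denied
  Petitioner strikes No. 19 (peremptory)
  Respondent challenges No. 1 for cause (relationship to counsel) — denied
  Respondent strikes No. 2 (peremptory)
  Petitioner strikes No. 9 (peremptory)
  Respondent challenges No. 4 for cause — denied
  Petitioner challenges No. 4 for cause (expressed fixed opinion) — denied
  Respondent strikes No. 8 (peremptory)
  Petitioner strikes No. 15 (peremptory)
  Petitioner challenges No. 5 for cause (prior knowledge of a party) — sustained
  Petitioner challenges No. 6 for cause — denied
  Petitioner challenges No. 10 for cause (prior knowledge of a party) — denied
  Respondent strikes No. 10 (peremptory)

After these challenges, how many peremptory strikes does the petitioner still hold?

0

Petitioner allotment: 2 base + 1 × 2 alternates = 4.
Petitioner peremptories used: #12, #19, #9, #15 — 4 (for-cause on #3, #4, #5, #6, #10 don't count).
Remaining: 4 − 4 = 0.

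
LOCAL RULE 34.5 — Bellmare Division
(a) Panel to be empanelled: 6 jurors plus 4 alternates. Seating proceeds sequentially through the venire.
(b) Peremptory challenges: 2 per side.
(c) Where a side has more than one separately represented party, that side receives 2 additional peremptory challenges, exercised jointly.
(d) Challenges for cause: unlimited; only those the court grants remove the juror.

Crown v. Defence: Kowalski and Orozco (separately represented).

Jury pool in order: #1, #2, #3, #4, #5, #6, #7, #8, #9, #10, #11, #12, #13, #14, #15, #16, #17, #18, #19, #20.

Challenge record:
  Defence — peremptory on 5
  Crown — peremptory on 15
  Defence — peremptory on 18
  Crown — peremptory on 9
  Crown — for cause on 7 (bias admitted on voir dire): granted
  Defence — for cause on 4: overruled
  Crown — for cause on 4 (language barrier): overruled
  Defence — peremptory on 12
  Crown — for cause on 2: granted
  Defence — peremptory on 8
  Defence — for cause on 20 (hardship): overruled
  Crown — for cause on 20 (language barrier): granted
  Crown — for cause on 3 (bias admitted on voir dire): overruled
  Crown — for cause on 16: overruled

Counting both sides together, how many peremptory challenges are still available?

0

Crown allotment: 2. Defence allotment: 2 base + 2 multi-party = 4.
Crown peremptories used: #15, #9 — 2 (for-cause on #7, #4, #2, #20, #3, #16 don't count).
Defence peremptories used: #5, #18, #12, #8 — 4 (for-cause on #4, #20 don't count).
Remaining: (2 − 2) + (4 − 4) = 0.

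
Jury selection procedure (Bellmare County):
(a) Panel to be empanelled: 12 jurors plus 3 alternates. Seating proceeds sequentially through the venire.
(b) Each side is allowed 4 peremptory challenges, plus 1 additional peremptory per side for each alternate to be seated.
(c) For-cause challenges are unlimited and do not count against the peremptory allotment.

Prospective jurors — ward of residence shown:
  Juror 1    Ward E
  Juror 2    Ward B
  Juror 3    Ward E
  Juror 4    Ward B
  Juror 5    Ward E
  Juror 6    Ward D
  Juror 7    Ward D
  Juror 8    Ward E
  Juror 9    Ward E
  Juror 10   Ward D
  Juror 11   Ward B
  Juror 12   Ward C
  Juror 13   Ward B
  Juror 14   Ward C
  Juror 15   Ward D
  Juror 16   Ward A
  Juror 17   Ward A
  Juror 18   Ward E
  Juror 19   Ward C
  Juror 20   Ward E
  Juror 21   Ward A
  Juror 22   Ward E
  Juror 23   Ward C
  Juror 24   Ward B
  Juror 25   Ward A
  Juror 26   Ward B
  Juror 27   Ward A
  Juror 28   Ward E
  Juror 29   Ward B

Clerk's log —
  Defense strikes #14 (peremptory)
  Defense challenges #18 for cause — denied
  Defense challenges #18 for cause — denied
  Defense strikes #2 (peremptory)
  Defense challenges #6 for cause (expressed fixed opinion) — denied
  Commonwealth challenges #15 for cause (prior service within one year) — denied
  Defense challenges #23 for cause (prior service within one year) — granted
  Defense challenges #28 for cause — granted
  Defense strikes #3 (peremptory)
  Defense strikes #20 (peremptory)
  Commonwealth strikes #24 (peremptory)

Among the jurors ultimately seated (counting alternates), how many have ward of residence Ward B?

Removed: #2, #3, #14, #20, #23, #24, #28.
Seated (15 incl. alternates): #1, #4, #5, #6, #7, #8, #9, #10, #11, #12, #13, #15, #16, #17, #18.
Of those, in Ward B: #4, #11, #13 → 3.

3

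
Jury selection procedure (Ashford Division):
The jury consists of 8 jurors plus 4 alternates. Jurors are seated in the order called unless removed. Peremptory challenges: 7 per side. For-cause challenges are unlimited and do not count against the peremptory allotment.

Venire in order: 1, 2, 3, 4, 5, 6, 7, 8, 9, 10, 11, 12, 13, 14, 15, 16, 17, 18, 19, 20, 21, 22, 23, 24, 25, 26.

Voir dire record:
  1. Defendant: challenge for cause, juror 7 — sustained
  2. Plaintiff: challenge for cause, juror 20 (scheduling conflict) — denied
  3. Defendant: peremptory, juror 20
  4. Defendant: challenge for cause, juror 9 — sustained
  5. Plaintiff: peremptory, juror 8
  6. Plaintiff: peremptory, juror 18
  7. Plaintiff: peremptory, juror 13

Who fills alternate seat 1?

12

Removed: #7, #8, #9, #13, #18, #20.
Filling seats in venire order through position 9: #1, #2, #3, #4, #5, #6, #10, #11, #12.
So alternate 1 is #12.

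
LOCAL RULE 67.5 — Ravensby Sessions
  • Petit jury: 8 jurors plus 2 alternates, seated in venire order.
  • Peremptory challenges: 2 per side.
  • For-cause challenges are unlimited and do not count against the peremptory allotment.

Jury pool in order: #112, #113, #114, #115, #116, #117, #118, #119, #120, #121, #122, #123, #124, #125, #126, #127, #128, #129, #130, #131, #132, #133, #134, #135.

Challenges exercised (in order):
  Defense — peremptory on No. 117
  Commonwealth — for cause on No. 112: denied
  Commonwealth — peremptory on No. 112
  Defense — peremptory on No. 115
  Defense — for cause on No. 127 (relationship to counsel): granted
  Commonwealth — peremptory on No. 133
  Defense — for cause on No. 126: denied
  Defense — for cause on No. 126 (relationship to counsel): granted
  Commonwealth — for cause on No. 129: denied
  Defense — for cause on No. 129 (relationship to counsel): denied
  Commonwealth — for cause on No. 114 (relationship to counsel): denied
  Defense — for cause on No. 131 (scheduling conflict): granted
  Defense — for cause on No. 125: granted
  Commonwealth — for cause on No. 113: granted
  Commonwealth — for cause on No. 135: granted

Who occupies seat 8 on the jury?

Removed: #112, #113, #115, #117, #125, #126, #127, #131, #133, #135. (#114, #129 stay — for-cause denied.)
Filling seats in venire order through position 8: #114, #116, #118, #119, #120, #121, #122, #123.
So seat 8 is #123.

123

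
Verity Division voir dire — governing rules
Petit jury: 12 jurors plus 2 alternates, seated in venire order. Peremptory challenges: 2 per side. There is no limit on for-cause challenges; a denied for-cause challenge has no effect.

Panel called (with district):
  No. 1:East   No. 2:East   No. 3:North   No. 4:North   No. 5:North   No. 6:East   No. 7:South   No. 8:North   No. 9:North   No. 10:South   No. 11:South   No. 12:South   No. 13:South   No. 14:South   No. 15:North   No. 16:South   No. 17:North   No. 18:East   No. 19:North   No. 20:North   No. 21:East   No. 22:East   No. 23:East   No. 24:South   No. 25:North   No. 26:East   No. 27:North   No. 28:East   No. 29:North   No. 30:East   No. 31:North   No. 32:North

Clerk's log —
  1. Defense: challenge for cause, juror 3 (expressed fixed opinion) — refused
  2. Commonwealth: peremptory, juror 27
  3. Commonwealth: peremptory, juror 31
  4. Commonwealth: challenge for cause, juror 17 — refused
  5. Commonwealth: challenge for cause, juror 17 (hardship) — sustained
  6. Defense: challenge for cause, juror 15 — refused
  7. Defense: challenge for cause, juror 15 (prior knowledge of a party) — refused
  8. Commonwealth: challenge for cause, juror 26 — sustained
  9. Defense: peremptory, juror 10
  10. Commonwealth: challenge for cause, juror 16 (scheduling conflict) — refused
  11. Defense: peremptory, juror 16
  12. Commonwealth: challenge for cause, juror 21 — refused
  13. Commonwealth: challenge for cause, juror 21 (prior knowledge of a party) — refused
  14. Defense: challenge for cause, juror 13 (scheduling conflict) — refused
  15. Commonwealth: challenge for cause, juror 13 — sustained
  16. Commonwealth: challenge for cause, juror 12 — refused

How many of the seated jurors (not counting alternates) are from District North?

5

Removed: #10, #13, #16, #17, #26, #27, #31.
Seated jurors 1–12: #1, #2, #3, #4, #5, #6, #7, #8, #9, #11, #12, #14 (alternates #15, #18 not counted).
Of those, in District North: #3, #4, #5, #8, #9 → 5.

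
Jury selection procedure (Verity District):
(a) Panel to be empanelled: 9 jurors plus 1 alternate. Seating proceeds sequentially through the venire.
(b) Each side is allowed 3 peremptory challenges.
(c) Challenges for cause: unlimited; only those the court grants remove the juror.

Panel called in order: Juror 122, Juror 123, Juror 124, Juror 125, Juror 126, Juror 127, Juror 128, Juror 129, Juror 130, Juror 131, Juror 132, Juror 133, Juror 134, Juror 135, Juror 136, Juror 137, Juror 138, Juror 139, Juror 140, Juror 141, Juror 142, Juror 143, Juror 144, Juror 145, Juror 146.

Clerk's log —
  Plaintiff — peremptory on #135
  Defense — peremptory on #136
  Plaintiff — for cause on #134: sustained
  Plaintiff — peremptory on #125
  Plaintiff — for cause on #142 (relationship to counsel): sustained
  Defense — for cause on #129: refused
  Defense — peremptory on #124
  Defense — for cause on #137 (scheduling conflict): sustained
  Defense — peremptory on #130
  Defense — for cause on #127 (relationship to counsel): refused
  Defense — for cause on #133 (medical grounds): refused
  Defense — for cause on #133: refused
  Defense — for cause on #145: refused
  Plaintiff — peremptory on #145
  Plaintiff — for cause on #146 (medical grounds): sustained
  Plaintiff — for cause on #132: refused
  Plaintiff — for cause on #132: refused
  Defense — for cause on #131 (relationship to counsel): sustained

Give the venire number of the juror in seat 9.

138

Removed: #124, #125, #130, #131, #134, #135, #136, #137, #142, #145, #146. (#127, #129, #132, #133 stay — for-cause denied.)
Seating in order: seats 1–9 → #122, #123, #126, #127, #128, #129, #132, #133, #138; alternates → #139.
So seat 9 is #138.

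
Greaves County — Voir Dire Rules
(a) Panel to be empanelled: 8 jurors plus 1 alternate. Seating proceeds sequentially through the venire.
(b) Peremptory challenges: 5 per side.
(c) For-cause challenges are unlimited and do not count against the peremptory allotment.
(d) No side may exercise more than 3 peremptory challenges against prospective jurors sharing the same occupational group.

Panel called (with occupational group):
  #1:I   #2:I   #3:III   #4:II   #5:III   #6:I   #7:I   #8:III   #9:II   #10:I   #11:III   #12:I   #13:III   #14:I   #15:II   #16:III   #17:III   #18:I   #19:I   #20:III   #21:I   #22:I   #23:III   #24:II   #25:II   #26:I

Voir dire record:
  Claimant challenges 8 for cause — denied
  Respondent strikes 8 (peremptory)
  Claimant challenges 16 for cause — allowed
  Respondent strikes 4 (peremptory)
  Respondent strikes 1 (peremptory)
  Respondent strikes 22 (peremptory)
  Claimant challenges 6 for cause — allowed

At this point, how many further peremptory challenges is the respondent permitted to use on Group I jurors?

1

Respondent peremptories so far: #8, #4, #1, #22 — 4 of 5 used, 1 left overall.
Against Group I: #1, #22 — 2 used; per-group cap 3 leaves 1.
Binding limit: min(1, 1) = 1.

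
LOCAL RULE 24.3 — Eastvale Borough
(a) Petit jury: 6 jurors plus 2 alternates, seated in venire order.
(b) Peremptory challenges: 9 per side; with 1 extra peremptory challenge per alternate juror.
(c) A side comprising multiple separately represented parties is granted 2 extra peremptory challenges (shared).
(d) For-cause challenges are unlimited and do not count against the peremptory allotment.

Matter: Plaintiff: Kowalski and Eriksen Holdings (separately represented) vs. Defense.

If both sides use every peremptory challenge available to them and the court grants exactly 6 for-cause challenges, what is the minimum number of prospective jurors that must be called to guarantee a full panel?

38

Seats to fill: 6 + 2 alternates = 8.
Peremptories — Plaintiff: 9 + 1×2 + 2 = 13; Defense: 9 + 1×2 = 11; total 24.
For-cause removals: 6.
Minimum venire: 8 + 24 + 6 = 38.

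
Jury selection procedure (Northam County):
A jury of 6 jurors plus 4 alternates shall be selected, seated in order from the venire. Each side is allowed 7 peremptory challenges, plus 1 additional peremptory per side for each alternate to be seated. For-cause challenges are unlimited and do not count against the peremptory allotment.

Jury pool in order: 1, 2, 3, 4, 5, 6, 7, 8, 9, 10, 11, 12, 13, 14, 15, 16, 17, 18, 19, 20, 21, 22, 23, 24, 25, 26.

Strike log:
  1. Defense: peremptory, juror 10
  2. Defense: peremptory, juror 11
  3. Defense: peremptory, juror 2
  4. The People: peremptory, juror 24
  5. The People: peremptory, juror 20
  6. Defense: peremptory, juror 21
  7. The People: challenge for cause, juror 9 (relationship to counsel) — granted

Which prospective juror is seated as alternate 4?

Removed: #2, #9, #10, #11, #20, #21, #24.
Seating in order: seats 1–6 → #1, #3, #4, #5, #6, #7; alternates → #8, #12, #13, #14.
So alternate 4 is #14.

14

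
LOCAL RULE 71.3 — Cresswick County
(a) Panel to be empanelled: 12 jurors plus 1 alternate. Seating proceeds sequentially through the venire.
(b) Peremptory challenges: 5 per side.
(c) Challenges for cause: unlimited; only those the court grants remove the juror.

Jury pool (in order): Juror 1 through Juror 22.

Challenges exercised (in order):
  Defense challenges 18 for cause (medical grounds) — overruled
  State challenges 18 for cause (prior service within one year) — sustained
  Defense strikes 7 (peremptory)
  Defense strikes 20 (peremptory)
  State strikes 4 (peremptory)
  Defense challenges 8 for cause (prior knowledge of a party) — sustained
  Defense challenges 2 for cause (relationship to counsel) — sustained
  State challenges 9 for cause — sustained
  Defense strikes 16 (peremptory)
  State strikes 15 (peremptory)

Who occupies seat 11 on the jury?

Removed: #2, #4, #7, #8, #9, #15, #16, #18, #20.
Seating in order: seats 1–12 → #1, #3, #5, #6, #10, #11, #12, #13, #14, #17, #19, #21; alternates → #22.
So seat 11 is #19.

19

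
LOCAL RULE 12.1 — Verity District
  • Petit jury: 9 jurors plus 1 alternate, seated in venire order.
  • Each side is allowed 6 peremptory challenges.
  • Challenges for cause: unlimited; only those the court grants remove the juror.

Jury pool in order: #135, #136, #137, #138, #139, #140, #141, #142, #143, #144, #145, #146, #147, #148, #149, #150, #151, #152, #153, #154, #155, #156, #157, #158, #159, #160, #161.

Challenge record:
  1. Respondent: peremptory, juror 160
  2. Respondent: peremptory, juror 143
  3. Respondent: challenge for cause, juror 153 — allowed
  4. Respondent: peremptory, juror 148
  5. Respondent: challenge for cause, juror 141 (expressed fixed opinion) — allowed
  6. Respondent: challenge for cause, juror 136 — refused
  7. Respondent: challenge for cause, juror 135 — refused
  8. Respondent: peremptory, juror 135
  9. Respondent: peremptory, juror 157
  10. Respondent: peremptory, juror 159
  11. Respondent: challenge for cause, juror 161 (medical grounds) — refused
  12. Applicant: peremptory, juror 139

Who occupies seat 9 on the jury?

147

Removed: #135, #139, #141, #143, #148, #153, #157, #159, #160. (#136, #161 stay — for-cause denied.)
Seating in order: seats 1–9 → #136, #137, #138, #140, #142, #144, #145, #146, #147; alternates → #149.
So seat 9 is #147.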